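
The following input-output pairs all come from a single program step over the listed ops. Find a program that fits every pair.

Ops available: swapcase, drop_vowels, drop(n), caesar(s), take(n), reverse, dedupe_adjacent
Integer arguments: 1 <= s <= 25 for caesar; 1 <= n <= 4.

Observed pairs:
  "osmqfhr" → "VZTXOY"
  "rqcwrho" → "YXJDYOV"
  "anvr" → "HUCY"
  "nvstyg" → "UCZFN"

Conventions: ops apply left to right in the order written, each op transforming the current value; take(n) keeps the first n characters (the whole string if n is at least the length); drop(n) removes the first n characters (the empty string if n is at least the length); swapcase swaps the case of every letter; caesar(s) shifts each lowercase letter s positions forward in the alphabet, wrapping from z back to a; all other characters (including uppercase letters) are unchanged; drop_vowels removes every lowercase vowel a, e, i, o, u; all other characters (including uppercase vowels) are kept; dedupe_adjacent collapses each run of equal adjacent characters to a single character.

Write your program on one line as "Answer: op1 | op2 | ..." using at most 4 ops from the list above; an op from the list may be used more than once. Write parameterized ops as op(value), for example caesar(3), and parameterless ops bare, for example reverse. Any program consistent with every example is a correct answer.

caesar(15) | drop_vowels | caesar(18) | swapcase

Check, running the answer program on each example:
  "osmqfhr" -> "dhbfuwg" -> "dhbfwg" -> "vztxoy" -> "VZTXOY"
  "rqcwrho" -> "gfrlgwd" -> "gfrlgwd" -> "yxjdyov" -> "YXJDYOV"
  "anvr" -> "pckg" -> "pckg" -> "hucy" -> "HUCY"
  "nvstyg" -> "ckhinv" -> "ckhnv" -> "uczfn" -> "UCZFN"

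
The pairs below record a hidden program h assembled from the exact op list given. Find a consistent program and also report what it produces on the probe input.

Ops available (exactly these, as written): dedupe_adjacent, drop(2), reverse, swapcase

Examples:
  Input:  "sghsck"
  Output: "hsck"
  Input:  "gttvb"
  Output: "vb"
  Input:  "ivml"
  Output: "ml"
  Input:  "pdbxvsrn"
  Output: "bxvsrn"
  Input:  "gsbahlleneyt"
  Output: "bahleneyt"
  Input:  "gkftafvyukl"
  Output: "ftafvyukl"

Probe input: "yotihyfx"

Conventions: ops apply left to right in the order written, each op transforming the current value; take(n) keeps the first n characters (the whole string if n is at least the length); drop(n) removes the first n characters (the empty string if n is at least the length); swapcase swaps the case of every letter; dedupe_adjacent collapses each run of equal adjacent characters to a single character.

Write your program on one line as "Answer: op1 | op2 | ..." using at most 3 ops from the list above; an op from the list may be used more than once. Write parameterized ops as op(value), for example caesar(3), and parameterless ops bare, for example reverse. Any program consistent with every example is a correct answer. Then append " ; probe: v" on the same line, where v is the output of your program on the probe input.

dedupe_adjacent | drop(2) ; probe: "tihyfx"

Check, running the answer program on each example:
  "sghsck" -> "sghsck" -> "hsck"
  "gttvb" -> "gtvb" -> "vb"
  "ivml" -> "ivml" -> "ml"
  "pdbxvsrn" -> "pdbxvsrn" -> "bxvsrn"
  "gsbahlleneyt" -> "gsbahleneyt" -> "bahleneyt"
  "gkftafvyukl" -> "gkftafvyukl" -> "ftafvyukl"
  probe: "yotihyfx" -> "yotihyfx" -> "tihyfx"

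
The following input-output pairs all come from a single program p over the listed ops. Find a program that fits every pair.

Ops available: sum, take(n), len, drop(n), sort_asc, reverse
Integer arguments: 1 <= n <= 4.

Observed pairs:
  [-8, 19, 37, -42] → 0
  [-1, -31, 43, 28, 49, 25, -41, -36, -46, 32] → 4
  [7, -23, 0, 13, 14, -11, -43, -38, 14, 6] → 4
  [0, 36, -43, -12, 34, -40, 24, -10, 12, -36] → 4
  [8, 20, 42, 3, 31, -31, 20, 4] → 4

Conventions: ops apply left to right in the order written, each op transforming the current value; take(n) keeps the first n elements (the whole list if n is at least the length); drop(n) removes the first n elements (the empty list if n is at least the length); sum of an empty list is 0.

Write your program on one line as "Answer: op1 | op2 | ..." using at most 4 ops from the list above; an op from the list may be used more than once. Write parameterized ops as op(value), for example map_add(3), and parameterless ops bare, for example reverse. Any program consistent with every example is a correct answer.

drop(4) | take(4) | sort_asc | len

Check, running the answer program on each example:
  [-8, 19, 37, -42] -> [] -> [] -> [] -> 0
  [-1, -31, 43, 28, 49, 25, -41, -36, -46, 32] -> [49, 25, -41, -36, -46, 32] -> [49, 25, -41, -36] -> [-41, -36, 25, 49] -> 4
  [7, -23, 0, 13, 14, -11, -43, -38, 14, 6] -> [14, -11, -43, -38, 14, 6] -> [14, -11, -43, -38] -> [-43, -38, -11, 14] -> 4
  [0, 36, -43, -12, 34, -40, 24, -10, 12, -36] -> [34, -40, 24, -10, 12, -36] -> [34, -40, 24, -10] -> [-40, -10, 24, 34] -> 4
  [8, 20, 42, 3, 31, -31, 20, 4] -> [31, -31, 20, 4] -> [31, -31, 20, 4] -> [-31, 4, 20, 31] -> 4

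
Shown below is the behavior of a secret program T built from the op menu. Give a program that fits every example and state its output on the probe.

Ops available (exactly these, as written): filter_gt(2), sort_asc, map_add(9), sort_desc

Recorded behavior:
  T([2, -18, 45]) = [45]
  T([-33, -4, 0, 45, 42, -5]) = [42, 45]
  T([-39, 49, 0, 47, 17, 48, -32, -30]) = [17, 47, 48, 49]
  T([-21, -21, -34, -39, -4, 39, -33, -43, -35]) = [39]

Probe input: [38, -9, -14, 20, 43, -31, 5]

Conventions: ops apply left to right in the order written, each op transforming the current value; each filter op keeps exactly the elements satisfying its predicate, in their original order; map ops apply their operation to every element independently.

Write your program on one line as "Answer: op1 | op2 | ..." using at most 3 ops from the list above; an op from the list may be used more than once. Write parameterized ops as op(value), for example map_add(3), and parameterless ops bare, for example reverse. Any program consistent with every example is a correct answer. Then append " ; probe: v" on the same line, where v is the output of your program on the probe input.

sort_asc | filter_gt(2) ; probe: [5, 20, 38, 43]

Check, running the answer program on each example:
  [2, -18, 45] -> [-18, 2, 45] -> [45]
  [-33, -4, 0, 45, 42, -5] -> [-33, -5, -4, 0, 42, 45] -> [42, 45]
  [-39, 49, 0, 47, 17, 48, -32, -30] -> [-39, -32, -30, 0, 17, 47, 48, 49] -> [17, 47, 48, 49]
  [-21, -21, -34, -39, -4, 39, -33, -43, -35] -> [-43, -39, -35, -34, -33, -21, -21, -4, 39] -> [39]
  probe: [38, -9, -14, 20, 43, -31, 5] -> [-31, -14, -9, 5, 20, 38, 43] -> [5, 20, 38, 43]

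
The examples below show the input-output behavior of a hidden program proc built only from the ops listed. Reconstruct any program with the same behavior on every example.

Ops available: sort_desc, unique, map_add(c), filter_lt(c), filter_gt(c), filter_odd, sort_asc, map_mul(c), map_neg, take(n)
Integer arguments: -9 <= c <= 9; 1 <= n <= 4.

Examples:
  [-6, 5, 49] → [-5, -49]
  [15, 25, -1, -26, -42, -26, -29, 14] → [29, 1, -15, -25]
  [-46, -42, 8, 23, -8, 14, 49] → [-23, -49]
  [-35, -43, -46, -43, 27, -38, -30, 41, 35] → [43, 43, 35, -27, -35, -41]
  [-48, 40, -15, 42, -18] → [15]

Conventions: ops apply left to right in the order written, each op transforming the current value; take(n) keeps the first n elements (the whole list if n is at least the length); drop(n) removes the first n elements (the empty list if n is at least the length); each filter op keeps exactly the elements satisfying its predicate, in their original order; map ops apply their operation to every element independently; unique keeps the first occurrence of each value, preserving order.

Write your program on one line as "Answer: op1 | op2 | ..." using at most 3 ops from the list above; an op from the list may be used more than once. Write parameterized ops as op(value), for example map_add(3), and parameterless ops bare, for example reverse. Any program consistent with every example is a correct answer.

map_neg | filter_odd | sort_desc

Check, running the answer program on each example:
  [-6, 5, 49] -> [6, -5, -49] -> [-5, -49] -> [-5, -49]
  [15, 25, -1, -26, -42, -26, -29, 14] -> [-15, -25, 1, 26, 42, 26, 29, -14] -> [-15, -25, 1, 29] -> [29, 1, -15, -25]
  [-46, -42, 8, 23, -8, 14, 49] -> [46, 42, -8, -23, 8, -14, -49] -> [-23, -49] -> [-23, -49]
  [-35, -43, -46, -43, 27, -38, -30, 41, 35] -> [35, 43, 46, 43, -27, 38, 30, -41, -35] -> [35, 43, 43, -27, -41, -35] -> [43, 43, 35, -27, -35, -41]
  [-48, 40, -15, 42, -18] -> [48, -40, 15, -42, 18] -> [15] -> [15]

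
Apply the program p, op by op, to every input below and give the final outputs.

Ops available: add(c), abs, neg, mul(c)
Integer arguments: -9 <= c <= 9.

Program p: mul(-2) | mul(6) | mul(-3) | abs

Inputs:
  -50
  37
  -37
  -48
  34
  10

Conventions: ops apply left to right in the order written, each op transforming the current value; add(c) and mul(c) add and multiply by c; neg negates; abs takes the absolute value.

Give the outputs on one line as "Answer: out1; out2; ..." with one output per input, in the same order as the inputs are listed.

1800; 1332; 1332; 1728; 1224; 360

Execution, op by op:
  -50 -> 100 -> 600 -> -1800 -> 1800
  37 -> -74 -> -444 -> 1332 -> 1332
  -37 -> 74 -> 444 -> -1332 -> 1332
  -48 -> 96 -> 576 -> -1728 -> 1728
  34 -> -68 -> -408 -> 1224 -> 1224
  10 -> -20 -> -120 -> 360 -> 360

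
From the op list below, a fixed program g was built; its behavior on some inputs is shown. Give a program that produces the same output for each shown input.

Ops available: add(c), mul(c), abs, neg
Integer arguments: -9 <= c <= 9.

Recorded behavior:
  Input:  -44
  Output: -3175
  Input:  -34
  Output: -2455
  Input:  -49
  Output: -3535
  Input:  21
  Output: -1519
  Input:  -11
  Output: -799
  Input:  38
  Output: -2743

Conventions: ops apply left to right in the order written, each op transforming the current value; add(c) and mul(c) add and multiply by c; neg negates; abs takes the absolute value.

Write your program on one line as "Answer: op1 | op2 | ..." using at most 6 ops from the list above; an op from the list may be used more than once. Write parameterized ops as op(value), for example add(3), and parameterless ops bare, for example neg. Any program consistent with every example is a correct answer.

mul(9) | mul(8) | abs | neg | add(-7)

Check, running the answer program on each example:
  -44 -> -396 -> -3168 -> 3168 -> -3168 -> -3175
  -34 -> -306 -> -2448 -> 2448 -> -2448 -> -2455
  -49 -> -441 -> -3528 -> 3528 -> -3528 -> -3535
  21 -> 189 -> 1512 -> 1512 -> -1512 -> -1519
  -11 -> -99 -> -792 -> 792 -> -792 -> -799
  38 -> 342 -> 2736 -> 2736 -> -2736 -> -2743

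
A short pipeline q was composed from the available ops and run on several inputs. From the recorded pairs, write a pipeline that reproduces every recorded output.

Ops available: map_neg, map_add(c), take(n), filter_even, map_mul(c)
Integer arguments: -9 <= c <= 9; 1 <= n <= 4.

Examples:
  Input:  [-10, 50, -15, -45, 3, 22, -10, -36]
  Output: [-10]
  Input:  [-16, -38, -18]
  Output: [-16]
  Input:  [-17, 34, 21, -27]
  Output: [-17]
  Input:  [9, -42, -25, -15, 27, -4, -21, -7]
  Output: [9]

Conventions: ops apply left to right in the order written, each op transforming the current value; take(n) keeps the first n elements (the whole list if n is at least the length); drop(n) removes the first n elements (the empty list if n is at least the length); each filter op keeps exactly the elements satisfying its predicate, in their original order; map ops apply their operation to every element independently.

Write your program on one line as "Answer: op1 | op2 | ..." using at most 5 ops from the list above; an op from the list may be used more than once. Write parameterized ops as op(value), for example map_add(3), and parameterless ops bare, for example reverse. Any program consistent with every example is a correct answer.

map_neg | take(4) | take(1) | map_neg

Check, running the answer program on each example:
  [-10, 50, -15, -45, 3, 22, -10, -36] -> [10, -50, 15, 45, -3, -22, 10, 36] -> [10, -50, 15, 45] -> [10] -> [-10]
  [-16, -38, -18] -> [16, 38, 18] -> [16, 38, 18] -> [16] -> [-16]
  [-17, 34, 21, -27] -> [17, -34, -21, 27] -> [17, -34, -21, 27] -> [17] -> [-17]
  [9, -42, -25, -15, 27, -4, -21, -7] -> [-9, 42, 25, 15, -27, 4, 21, 7] -> [-9, 42, 25, 15] -> [-9] -> [9]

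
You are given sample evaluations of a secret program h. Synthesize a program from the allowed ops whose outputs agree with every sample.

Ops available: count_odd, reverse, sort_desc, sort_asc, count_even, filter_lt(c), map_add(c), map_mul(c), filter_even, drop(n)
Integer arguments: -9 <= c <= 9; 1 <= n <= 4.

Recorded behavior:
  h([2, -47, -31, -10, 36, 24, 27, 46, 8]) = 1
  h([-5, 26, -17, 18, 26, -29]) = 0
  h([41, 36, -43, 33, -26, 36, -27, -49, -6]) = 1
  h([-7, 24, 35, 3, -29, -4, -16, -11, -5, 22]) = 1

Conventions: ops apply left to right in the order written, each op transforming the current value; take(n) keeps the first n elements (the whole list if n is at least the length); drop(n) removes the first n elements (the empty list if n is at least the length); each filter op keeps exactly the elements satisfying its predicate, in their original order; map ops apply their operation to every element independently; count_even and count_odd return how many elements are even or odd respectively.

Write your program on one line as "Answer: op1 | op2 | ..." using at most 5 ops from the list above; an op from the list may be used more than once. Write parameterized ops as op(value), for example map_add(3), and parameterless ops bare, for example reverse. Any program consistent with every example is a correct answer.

reverse | filter_lt(-6) | sort_desc | count_even

Check, running the answer program on each example:
  [2, -47, -31, -10, 36, 24, 27, 46, 8] -> [8, 46, 27, 24, 36, -10, -31, -47, 2] -> [-10, -31, -47] -> [-10, -31, -47] -> 1
  [-5, 26, -17, 18, 26, -29] -> [-29, 26, 18, -17, 26, -5] -> [-29, -17] -> [-17, -29] -> 0
  [41, 36, -43, 33, -26, 36, -27, -49, -6] -> [-6, -49, -27, 36, -26, 33, -43, 36, 41] -> [-49, -27, -26, -43] -> [-26, -27, -43, -49] -> 1
  [-7, 24, 35, 3, -29, -4, -16, -11, -5, 22] -> [22, -5, -11, -16, -4, -29, 3, 35, 24, -7] -> [-11, -16, -29, -7] -> [-7, -11, -16, -29] -> 1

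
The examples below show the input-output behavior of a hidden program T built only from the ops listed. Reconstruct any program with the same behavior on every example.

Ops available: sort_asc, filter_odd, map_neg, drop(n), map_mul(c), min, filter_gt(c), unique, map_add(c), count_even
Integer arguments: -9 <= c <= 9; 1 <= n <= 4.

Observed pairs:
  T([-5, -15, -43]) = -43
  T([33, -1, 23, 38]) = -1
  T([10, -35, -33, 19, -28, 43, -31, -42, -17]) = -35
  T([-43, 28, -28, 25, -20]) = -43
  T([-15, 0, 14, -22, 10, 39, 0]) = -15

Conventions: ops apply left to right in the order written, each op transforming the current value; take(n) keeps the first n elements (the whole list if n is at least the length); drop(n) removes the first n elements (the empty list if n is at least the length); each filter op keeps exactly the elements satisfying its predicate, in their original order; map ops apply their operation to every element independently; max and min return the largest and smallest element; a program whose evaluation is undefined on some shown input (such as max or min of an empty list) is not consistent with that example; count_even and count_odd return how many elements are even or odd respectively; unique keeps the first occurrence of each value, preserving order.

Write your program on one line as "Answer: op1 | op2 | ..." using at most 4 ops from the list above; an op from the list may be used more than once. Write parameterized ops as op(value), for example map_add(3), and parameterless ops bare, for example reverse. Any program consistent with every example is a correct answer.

map_neg | filter_odd | map_neg | min

Check, running the answer program on each example:
  [-5, -15, -43] -> [5, 15, 43] -> [5, 15, 43] -> [-5, -15, -43] -> -43
  [33, -1, 23, 38] -> [-33, 1, -23, -38] -> [-33, 1, -23] -> [33, -1, 23] -> -1
  [10, -35, -33, 19, -28, 43, -31, -42, -17] -> [-10, 35, 33, -19, 28, -43, 31, 42, 17] -> [35, 33, -19, -43, 31, 17] -> [-35, -33, 19, 43, -31, -17] -> -35
  [-43, 28, -28, 25, -20] -> [43, -28, 28, -25, 20] -> [43, -25] -> [-43, 25] -> -43
  [-15, 0, 14, -22, 10, 39, 0] -> [15, 0, -14, 22, -10, -39, 0] -> [15, -39] -> [-15, 39] -> -15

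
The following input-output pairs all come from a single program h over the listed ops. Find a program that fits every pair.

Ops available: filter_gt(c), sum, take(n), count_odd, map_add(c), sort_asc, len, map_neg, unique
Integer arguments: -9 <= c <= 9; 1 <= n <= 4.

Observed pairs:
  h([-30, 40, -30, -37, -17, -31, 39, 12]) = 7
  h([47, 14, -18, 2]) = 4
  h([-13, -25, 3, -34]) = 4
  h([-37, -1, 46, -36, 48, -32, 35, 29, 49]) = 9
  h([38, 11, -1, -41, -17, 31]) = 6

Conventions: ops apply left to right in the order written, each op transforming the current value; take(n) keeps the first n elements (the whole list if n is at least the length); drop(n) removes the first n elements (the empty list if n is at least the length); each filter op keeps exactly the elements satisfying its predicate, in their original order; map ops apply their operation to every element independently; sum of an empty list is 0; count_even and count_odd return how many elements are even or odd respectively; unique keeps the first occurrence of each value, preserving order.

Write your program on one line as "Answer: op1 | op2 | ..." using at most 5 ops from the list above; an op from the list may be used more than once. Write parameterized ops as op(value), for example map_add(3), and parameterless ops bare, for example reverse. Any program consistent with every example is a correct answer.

map_add(7) | sort_asc | unique | len

Check, running the answer program on each example:
  [-30, 40, -30, -37, -17, -31, 39, 12] -> [-23, 47, -23, -30, -10, -24, 46, 19] -> [-30, -24, -23, -23, -10, 19, 46, 47] -> [-30, -24, -23, -10, 19, 46, 47] -> 7
  [47, 14, -18, 2] -> [54, 21, -11, 9] -> [-11, 9, 21, 54] -> [-11, 9, 21, 54] -> 4
  [-13, -25, 3, -34] -> [-6, -18, 10, -27] -> [-27, -18, -6, 10] -> [-27, -18, -6, 10] -> 4
  [-37, -1, 46, -36, 48, -32, 35, 29, 49] -> [-30, 6, 53, -29, 55, -25, 42, 36, 56] -> [-30, -29, -25, 6, 36, 42, 53, 55, 56] -> [-30, -29, -25, 6, 36, 42, 53, 55, 56] -> 9
  [38, 11, -1, -41, -17, 31] -> [45, 18, 6, -34, -10, 38] -> [-34, -10, 6, 18, 38, 45] -> [-34, -10, 6, 18, 38, 45] -> 6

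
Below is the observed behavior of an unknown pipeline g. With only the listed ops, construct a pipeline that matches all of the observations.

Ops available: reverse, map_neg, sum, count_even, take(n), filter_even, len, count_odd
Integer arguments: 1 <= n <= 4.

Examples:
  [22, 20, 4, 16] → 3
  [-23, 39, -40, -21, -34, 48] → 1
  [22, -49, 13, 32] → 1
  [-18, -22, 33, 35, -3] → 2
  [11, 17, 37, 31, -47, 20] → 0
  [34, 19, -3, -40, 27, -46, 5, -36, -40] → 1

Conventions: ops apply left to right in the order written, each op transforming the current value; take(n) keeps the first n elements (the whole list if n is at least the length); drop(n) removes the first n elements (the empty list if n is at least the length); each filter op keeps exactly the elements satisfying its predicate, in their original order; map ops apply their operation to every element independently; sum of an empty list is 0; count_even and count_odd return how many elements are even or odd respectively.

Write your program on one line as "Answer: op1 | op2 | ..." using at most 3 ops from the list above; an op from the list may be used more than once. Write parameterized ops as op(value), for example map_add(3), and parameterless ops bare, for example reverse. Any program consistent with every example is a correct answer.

take(3) | count_even

Check, running the answer program on each example:
  [22, 20, 4, 16] -> [22, 20, 4] -> 3
  [-23, 39, -40, -21, -34, 48] -> [-23, 39, -40] -> 1
  [22, -49, 13, 32] -> [22, -49, 13] -> 1
  [-18, -22, 33, 35, -3] -> [-18, -22, 33] -> 2
  [11, 17, 37, 31, -47, 20] -> [11, 17, 37] -> 0
  [34, 19, -3, -40, 27, -46, 5, -36, -40] -> [34, 19, -3] -> 1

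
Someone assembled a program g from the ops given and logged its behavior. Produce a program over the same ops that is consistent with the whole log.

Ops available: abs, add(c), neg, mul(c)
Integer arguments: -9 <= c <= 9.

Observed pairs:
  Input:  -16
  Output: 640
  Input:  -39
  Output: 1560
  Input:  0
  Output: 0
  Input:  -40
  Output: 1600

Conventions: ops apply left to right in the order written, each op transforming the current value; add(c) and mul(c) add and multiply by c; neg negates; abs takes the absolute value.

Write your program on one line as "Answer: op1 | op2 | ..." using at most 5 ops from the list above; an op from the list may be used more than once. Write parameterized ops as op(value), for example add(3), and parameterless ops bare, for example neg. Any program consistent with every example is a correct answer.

neg | mul(5) | mul(-8) | abs

Check, running the answer program on each example:
  -16 -> 16 -> 80 -> -640 -> 640
  -39 -> 39 -> 195 -> -1560 -> 1560
  0 -> 0 -> 0 -> 0 -> 0
  -40 -> 40 -> 200 -> -1600 -> 1600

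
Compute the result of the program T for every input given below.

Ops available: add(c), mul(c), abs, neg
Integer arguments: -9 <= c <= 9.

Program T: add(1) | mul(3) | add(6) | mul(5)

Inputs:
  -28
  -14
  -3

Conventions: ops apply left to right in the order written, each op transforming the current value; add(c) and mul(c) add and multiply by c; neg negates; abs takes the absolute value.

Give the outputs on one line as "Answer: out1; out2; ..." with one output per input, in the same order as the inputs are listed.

-375; -165; 0

Execution, op by op:
  -28 -> -27 -> -81 -> -75 -> -375
  -14 -> -13 -> -39 -> -33 -> -165
  -3 -> -2 -> -6 -> 0 -> 0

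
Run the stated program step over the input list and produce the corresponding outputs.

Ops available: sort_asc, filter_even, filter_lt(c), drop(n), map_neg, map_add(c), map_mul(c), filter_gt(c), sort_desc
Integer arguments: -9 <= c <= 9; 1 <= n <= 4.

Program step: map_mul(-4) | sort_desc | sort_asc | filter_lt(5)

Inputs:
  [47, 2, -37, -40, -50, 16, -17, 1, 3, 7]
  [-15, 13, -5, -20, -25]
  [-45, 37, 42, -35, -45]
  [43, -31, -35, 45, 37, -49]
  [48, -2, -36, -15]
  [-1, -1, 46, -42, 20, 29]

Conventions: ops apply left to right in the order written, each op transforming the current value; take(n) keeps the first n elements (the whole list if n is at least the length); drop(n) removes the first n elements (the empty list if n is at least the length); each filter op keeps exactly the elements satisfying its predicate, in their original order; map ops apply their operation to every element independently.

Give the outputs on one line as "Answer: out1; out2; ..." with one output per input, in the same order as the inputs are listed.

Execution, op by op:
  [47, 2, -37, -40, -50, 16, -17, 1, 3, 7] -> [-188, -8, 148, 160, 200, -64, 68, -4, -12, -28] -> [200, 160, 148, 68, -4, -8, -12, -28, -64, -188] -> [-188, -64, -28, -12, -8, -4, 68, 148, 160, 200] -> [-188, -64, -28, -12, -8, -4]
  [-15, 13, -5, -20, -25] -> [60, -52, 20, 80, 100] -> [100, 80, 60, 20, -52] -> [-52, 20, 60, 80, 100] -> [-52]
  [-45, 37, 42, -35, -45] -> [180, -148, -168, 140, 180] -> [180, 180, 140, -148, -168] -> [-168, -148, 140, 180, 180] -> [-168, -148]
  [43, -31, -35, 45, 37, -49] -> [-172, 124, 140, -180, -148, 196] -> [196, 140, 124, -148, -172, -180] -> [-180, -172, -148, 124, 140, 196] -> [-180, -172, -148]
  [48, -2, -36, -15] -> [-192, 8, 144, 60] -> [144, 60, 8, -192] -> [-192, 8, 60, 144] -> [-192]
  [-1, -1, 46, -42, 20, 29] -> [4, 4, -184, 168, -80, -116] -> [168, 4, 4, -80, -116, -184] -> [-184, -116, -80, 4, 4, 168] -> [-184, -116, -80, 4, 4]

[-188, -64, -28, -12, -8, -4]; [-52]; [-168, -148]; [-180, -172, -148]; [-192]; [-184, -116, -80, 4, 4]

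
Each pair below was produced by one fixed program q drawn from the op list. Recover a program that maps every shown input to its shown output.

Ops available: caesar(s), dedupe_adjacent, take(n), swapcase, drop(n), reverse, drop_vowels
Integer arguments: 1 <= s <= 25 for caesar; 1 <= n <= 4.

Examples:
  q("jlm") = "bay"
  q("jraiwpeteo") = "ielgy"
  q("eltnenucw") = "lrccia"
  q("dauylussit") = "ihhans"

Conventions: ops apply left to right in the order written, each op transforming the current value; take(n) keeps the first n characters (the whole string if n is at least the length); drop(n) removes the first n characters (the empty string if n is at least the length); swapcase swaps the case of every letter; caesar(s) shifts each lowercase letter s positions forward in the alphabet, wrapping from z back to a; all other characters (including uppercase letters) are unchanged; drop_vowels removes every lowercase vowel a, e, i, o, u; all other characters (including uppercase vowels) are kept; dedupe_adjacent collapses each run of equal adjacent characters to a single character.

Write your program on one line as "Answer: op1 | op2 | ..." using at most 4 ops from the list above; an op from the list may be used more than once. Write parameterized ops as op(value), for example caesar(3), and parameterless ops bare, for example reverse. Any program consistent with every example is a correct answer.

drop_vowels | caesar(17) | reverse | caesar(24)

Check, running the answer program on each example:
  "jlm" -> "jlm" -> "acd" -> "dca" -> "bay"
  "jraiwpeteo" -> "jrwpt" -> "aingk" -> "kgnia" -> "ielgy"
  "eltnenucw" -> "ltnncw" -> "ckeetn" -> "nteekc" -> "lrccia"
  "dauylussit" -> "dylsst" -> "upcjjk" -> "kjjcpu" -> "ihhans"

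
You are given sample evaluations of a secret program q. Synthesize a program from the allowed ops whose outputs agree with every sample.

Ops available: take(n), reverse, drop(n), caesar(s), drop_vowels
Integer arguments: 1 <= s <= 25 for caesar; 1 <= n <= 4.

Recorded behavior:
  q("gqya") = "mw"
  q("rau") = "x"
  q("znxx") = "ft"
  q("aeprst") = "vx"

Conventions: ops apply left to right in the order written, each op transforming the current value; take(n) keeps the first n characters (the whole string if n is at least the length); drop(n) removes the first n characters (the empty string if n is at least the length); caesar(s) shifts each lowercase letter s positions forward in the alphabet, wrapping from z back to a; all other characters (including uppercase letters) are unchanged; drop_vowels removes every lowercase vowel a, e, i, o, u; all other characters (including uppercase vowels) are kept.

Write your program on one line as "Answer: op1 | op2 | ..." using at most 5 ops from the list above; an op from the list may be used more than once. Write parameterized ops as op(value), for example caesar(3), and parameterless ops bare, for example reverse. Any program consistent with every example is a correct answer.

drop_vowels | take(3) | take(2) | caesar(6)

Check, running the answer program on each example:
  "gqya" -> "gqy" -> "gqy" -> "gq" -> "mw"
  "rau" -> "r" -> "r" -> "r" -> "x"
  "znxx" -> "znxx" -> "znx" -> "zn" -> "ft"
  "aeprst" -> "prst" -> "prs" -> "pr" -> "vx"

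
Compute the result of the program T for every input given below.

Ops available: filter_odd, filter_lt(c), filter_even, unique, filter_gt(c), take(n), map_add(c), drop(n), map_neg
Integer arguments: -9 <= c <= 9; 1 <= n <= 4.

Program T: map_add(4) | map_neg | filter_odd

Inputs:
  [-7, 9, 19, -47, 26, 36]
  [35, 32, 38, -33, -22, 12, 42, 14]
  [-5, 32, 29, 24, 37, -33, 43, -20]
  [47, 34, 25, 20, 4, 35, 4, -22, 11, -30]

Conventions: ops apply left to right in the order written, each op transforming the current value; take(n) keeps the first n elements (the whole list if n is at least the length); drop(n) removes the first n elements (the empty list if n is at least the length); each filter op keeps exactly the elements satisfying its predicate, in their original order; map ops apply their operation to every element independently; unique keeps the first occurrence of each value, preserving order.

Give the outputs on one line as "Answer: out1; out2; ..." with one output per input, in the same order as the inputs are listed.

[3, -13, -23, 43]; [-39, 29]; [1, -33, -41, 29, -47]; [-51, -29, -39, -15]

Execution, op by op:
  [-7, 9, 19, -47, 26, 36] -> [-3, 13, 23, -43, 30, 40] -> [3, -13, -23, 43, -30, -40] -> [3, -13, -23, 43]
  [35, 32, 38, -33, -22, 12, 42, 14] -> [39, 36, 42, -29, -18, 16, 46, 18] -> [-39, -36, -42, 29, 18, -16, -46, -18] -> [-39, 29]
  [-5, 32, 29, 24, 37, -33, 43, -20] -> [-1, 36, 33, 28, 41, -29, 47, -16] -> [1, -36, -33, -28, -41, 29, -47, 16] -> [1, -33, -41, 29, -47]
  [47, 34, 25, 20, 4, 35, 4, -22, 11, -30] -> [51, 38, 29, 24, 8, 39, 8, -18, 15, -26] -> [-51, -38, -29, -24, -8, -39, -8, 18, -15, 26] -> [-51, -29, -39, -15]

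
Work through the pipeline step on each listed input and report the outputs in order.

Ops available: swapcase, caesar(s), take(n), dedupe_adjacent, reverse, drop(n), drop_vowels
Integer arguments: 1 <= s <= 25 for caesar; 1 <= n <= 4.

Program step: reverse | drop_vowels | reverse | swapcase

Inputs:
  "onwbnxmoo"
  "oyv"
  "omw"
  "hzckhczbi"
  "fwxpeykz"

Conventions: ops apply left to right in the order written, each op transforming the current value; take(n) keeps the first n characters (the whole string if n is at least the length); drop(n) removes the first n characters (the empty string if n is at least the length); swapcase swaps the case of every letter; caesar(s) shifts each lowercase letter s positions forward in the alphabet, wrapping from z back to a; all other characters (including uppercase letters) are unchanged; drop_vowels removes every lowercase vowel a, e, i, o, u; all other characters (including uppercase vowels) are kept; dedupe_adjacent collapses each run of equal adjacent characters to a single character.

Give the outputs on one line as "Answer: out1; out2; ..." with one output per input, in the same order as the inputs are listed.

Execution, op by op:
  "onwbnxmoo" -> "oomxnbwno" -> "mxnbwn" -> "nwbnxm" -> "NWBNXM"
  "oyv" -> "vyo" -> "vy" -> "yv" -> "YV"
  "omw" -> "wmo" -> "wm" -> "mw" -> "MW"
  "hzckhczbi" -> "ibzchkczh" -> "bzchkczh" -> "hzckhczb" -> "HZCKHCZB"
  "fwxpeykz" -> "zkyepxwf" -> "zkypxwf" -> "fwxpykz" -> "FWXPYKZ"

"NWBNXM"; "YV"; "MW"; "HZCKHCZB"; "FWXPYKZ"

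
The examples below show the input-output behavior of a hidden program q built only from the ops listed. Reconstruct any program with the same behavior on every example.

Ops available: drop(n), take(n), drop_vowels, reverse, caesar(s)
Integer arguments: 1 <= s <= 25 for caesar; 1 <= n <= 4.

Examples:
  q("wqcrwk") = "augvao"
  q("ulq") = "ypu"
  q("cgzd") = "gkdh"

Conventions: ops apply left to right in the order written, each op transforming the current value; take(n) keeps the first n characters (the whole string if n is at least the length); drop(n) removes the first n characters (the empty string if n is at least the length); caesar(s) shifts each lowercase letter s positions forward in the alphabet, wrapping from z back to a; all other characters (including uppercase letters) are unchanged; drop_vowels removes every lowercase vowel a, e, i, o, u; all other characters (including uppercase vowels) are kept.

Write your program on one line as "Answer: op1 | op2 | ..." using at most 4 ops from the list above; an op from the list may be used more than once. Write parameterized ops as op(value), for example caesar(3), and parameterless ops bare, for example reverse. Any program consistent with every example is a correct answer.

caesar(21) | reverse | caesar(9) | reverse

Check, running the answer program on each example:
  "wqcrwk" -> "rlxmrf" -> "frmxlr" -> "oavgua" -> "augvao"
  "ulq" -> "pgl" -> "lgp" -> "upy" -> "ypu"
  "cgzd" -> "xbuy" -> "yubx" -> "hdkg" -> "gkdh"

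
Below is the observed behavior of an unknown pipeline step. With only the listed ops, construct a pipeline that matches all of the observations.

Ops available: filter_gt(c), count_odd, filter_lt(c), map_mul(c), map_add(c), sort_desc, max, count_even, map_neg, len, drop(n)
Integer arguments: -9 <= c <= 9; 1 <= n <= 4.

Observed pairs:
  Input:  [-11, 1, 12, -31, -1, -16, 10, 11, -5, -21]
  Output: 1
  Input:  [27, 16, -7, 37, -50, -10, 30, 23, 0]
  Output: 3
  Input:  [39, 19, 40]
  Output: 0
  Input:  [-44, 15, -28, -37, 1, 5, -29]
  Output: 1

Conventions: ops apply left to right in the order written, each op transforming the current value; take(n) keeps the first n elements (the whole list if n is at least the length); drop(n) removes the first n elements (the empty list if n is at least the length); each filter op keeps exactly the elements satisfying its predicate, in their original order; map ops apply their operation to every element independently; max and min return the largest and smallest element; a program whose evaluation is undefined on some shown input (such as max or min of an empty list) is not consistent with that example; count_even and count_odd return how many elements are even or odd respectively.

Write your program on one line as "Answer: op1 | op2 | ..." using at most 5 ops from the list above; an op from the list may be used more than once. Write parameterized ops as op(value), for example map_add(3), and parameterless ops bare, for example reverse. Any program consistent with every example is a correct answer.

drop(1) | sort_desc | filter_lt(1) | map_neg | count_even

Check, running the answer program on each example:
  [-11, 1, 12, -31, -1, -16, 10, 11, -5, -21] -> [1, 12, -31, -1, -16, 10, 11, -5, -21] -> [12, 11, 10, 1, -1, -5, -16, -21, -31] -> [-1, -5, -16, -21, -31] -> [1, 5, 16, 21, 31] -> 1
  [27, 16, -7, 37, -50, -10, 30, 23, 0] -> [16, -7, 37, -50, -10, 30, 23, 0] -> [37, 30, 23, 16, 0, -7, -10, -50] -> [0, -7, -10, -50] -> [0, 7, 10, 50] -> 3
  [39, 19, 40] -> [19, 40] -> [40, 19] -> [] -> [] -> 0
  [-44, 15, -28, -37, 1, 5, -29] -> [15, -28, -37, 1, 5, -29] -> [15, 5, 1, -28, -29, -37] -> [-28, -29, -37] -> [28, 29, 37] -> 1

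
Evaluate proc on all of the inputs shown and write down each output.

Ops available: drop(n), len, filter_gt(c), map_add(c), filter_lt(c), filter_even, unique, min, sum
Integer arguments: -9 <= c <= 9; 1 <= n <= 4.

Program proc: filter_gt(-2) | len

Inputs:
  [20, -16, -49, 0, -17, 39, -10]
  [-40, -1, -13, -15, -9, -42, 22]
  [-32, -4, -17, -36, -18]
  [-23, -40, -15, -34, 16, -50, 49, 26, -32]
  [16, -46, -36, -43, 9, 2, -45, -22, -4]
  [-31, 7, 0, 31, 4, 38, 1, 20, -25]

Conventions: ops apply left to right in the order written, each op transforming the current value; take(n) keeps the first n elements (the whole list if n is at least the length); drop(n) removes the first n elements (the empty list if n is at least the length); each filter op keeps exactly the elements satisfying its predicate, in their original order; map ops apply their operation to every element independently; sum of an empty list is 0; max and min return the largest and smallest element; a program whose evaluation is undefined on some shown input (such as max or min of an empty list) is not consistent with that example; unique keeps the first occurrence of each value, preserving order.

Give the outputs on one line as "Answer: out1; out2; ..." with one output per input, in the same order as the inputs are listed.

3; 2; 0; 3; 3; 7

Execution, op by op:
  [20, -16, -49, 0, -17, 39, -10] -> [20, 0, 39] -> 3
  [-40, -1, -13, -15, -9, -42, 22] -> [-1, 22] -> 2
  [-32, -4, -17, -36, -18] -> [] -> 0
  [-23, -40, -15, -34, 16, -50, 49, 26, -32] -> [16, 49, 26] -> 3
  [16, -46, -36, -43, 9, 2, -45, -22, -4] -> [16, 9, 2] -> 3
  [-31, 7, 0, 31, 4, 38, 1, 20, -25] -> [7, 0, 31, 4, 38, 1, 20] -> 7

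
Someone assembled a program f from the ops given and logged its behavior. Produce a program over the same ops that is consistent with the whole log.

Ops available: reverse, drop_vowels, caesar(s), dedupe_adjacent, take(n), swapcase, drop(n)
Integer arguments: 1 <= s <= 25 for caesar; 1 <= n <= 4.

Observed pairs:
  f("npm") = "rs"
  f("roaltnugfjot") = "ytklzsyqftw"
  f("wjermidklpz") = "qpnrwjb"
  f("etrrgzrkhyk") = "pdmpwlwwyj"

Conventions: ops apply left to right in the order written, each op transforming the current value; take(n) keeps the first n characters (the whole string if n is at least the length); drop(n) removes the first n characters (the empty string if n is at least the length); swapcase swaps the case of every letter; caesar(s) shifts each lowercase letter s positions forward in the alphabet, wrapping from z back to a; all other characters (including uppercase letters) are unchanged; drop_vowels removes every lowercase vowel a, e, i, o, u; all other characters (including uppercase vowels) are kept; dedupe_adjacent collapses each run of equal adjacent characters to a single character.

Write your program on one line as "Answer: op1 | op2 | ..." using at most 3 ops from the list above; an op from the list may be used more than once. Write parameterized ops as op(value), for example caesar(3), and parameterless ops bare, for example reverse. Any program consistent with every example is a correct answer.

caesar(5) | drop_vowels | reverse

Check, running the answer program on each example:
  "npm" -> "sur" -> "sr" -> "rs"
  "roaltnugfjot" -> "wtfqyszlkoty" -> "wtfqyszlkty" -> "ytklzsyqftw"
  "wjermidklpz" -> "bojwrnipque" -> "bjwrnpq" -> "qpnrwjb"
  "etrrgzrkhyk" -> "jywwlewpmdp" -> "jywwlwpmdp" -> "pdmpwlwwyj"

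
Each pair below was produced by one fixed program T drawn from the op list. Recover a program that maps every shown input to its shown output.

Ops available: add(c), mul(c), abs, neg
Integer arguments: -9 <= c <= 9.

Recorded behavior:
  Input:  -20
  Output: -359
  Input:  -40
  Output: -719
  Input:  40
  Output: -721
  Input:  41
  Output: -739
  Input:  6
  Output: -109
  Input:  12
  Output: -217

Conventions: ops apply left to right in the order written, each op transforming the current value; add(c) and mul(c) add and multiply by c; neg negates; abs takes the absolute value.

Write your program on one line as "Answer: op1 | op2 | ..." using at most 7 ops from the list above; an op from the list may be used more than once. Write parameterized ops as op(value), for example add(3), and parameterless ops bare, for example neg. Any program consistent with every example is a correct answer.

mul(-2) | mul(9) | add(7) | add(-8) | abs | neg

Check, running the answer program on each example:
  -20 -> 40 -> 360 -> 367 -> 359 -> 359 -> -359
  -40 -> 80 -> 720 -> 727 -> 719 -> 719 -> -719
  40 -> -80 -> -720 -> -713 -> -721 -> 721 -> -721
  41 -> -82 -> -738 -> -731 -> -739 -> 739 -> -739
  6 -> -12 -> -108 -> -101 -> -109 -> 109 -> -109
  12 -> -24 -> -216 -> -209 -> -217 -> 217 -> -217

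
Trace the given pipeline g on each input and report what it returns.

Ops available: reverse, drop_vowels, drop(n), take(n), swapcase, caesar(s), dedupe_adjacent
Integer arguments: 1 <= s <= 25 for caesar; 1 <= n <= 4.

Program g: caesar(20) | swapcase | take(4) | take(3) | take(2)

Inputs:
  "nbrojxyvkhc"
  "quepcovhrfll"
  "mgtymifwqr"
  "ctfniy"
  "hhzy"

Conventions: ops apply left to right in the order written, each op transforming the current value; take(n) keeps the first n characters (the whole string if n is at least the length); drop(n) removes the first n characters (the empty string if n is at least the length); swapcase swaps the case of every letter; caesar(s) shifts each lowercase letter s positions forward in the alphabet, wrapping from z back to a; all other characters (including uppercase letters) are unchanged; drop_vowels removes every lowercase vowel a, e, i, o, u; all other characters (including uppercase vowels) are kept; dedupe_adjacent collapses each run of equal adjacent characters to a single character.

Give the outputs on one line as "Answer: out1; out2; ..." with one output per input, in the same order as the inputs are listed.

Execution, op by op:
  "nbrojxyvkhc" -> "hvlidrspebw" -> "HVLIDRSPEBW" -> "HVLI" -> "HVL" -> "HV"
  "quepcovhrfll" -> "koyjwipblzff" -> "KOYJWIPBLZFF" -> "KOYJ" -> "KOY" -> "KO"
  "mgtymifwqr" -> "gansgczqkl" -> "GANSGCZQKL" -> "GANS" -> "GAN" -> "GA"
  "ctfniy" -> "wnzhcs" -> "WNZHCS" -> "WNZH" -> "WNZ" -> "WN"
  "hhzy" -> "bbts" -> "BBTS" -> "BBTS" -> "BBT" -> "BB"

"HV"; "KO"; "GA"; "WN"; "BB"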